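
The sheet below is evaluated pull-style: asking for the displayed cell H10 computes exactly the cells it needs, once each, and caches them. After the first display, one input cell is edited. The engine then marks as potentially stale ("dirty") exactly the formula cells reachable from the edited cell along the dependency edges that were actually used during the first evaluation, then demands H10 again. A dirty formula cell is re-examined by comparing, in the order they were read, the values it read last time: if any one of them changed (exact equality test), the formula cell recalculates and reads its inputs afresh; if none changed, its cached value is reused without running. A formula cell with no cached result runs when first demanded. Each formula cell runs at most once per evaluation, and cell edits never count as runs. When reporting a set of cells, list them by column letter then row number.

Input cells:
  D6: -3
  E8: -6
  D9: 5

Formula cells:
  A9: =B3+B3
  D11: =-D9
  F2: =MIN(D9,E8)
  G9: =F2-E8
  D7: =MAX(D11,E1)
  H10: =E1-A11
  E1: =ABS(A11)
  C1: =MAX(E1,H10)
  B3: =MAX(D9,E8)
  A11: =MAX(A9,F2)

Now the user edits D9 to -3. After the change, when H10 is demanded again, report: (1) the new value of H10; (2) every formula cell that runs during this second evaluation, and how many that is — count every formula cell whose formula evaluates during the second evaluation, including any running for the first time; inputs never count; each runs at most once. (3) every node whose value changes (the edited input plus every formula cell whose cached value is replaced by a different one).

First demand of the output computes:
  B3 = MAX(5, -6) = 5
  A9 = 5 + 5 = 10
  F2 = MIN(5, -6) = -6
  A11 = MAX(10, -6) = 10
  E1 = ABS(10) = 10
  H10 = 10 - 10 = 0

After the edit, cleaning proceeds:
  B3: a read changed (D9 5->-3) — executes, giving -3.
  A9: a read changed (B3 5->-3; B3 5->-3) — executes, giving -6.
  F2: a read changed (D9 5->-3) — executes, giving -6 — identical to its old value.
  A11: a read changed (A9 10->-6) — executes, giving -6.
  E1: a read changed (A11 10->-6) — executes, giving 6.
  H10: a read changed (E1 10->6; A11 10->-6) — executes, giving 12.

Demanding H10 again yields 12.
6 formula cells run: A9, A11, B3, E1, F2, H10.
The nodes whose values change: A9, A11, B3, D9, E1, H10.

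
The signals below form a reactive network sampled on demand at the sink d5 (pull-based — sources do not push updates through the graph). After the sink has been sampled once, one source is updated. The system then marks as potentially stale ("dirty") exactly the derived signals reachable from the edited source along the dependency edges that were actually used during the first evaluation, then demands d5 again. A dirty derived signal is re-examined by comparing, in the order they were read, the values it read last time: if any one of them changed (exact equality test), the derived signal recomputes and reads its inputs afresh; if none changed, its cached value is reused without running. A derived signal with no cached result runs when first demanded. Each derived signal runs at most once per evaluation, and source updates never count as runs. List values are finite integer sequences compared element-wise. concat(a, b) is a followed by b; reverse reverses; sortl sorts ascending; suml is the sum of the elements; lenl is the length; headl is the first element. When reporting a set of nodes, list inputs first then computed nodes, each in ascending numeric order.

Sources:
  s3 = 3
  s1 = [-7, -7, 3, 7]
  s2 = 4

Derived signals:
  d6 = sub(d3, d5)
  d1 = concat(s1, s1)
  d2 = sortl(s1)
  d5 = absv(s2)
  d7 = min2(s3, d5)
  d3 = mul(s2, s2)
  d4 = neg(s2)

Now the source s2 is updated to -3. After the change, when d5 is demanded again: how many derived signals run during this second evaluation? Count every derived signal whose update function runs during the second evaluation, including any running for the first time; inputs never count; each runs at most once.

Run set: d5 (1 run).

Initial pass — values computed on the first demand:
  d5 = absv(4) = 4

Second demand — change propagation:
  d5: re-runs because s2 4->-3; new result 3.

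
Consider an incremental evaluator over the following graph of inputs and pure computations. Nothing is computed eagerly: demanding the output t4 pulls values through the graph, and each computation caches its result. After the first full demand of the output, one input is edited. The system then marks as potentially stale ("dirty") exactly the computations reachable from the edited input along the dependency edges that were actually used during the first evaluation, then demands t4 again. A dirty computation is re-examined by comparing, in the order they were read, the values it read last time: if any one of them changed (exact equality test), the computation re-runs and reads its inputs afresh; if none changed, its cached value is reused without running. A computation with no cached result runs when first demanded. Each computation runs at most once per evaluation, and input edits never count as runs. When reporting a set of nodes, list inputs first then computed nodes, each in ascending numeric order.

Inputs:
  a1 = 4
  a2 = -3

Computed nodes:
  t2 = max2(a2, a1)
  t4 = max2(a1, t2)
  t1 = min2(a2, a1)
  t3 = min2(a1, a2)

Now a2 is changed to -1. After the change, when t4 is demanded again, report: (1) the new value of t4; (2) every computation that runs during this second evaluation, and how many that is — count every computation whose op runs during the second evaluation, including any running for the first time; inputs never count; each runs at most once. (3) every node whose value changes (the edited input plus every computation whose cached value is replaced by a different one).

Initial pass — values computed on the first demand:
  t2 = max2(-3, 4) = 4
  t4 = max2(4, 4) = 4

Second demand — change propagation:
  t2: re-runs because a2 -3->-1; new result 4 (unchanged).
  t4: re-examined; everything it read last time is the same (a1 unchanged, t2 unchanged) — cache 4 kept, no run.

The important point: t2 recomputes to an identical value, and the output ends up unchanged.

t4 now evaluates to 4.
Run set: t2 (1 run).
Changed values: a2.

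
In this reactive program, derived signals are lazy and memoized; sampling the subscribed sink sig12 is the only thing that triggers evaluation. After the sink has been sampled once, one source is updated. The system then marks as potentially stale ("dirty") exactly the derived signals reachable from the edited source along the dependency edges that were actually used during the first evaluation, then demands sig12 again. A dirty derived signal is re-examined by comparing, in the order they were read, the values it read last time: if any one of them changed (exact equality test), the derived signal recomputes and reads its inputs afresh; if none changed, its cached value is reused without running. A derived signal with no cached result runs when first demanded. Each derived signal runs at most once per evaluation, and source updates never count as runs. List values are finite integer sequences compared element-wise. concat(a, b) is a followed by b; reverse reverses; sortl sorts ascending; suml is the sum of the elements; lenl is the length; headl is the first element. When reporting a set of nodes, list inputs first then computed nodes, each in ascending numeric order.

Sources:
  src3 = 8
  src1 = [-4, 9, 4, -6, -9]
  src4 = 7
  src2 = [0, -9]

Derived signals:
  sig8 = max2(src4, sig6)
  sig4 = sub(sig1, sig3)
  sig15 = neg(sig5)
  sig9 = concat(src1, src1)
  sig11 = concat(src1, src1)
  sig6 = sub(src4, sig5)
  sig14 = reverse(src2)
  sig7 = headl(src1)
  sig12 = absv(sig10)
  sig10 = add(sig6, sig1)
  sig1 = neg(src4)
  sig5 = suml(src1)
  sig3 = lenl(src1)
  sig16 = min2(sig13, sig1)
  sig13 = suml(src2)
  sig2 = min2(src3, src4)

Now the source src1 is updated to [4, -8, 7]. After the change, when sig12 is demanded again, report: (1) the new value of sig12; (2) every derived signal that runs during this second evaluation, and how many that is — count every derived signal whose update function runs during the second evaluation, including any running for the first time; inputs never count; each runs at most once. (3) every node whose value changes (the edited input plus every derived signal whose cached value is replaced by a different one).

Demanding sig12 again yields 3.
4 derived signals run: sig5, sig6, sig10, sig12.
The nodes whose values change: src1, sig5, sig6, sig10, sig12.

First demand of the output computes:
  sig1 = neg(7) = -7
  sig5 = suml([-4, 9, 4, -6, -9]) = -6
  sig6 = sub(7, -6) = 13
  sig10 = add(13, -7) = 6
  sig12 = absv(6) = 6

After the edit, cleaning proceeds:
  sig5: a read changed (src1 [-4, 9, 4, -6, -9]->[4, -8, 7]) — executes, giving 3.
  sig6: a read changed (sig5 -6->3) — executes, giving 4.
  sig10: a read changed (sig6 13->4) — executes, giving -3.
  sig12: a read changed (sig10 6->-3) — executes, giving 3.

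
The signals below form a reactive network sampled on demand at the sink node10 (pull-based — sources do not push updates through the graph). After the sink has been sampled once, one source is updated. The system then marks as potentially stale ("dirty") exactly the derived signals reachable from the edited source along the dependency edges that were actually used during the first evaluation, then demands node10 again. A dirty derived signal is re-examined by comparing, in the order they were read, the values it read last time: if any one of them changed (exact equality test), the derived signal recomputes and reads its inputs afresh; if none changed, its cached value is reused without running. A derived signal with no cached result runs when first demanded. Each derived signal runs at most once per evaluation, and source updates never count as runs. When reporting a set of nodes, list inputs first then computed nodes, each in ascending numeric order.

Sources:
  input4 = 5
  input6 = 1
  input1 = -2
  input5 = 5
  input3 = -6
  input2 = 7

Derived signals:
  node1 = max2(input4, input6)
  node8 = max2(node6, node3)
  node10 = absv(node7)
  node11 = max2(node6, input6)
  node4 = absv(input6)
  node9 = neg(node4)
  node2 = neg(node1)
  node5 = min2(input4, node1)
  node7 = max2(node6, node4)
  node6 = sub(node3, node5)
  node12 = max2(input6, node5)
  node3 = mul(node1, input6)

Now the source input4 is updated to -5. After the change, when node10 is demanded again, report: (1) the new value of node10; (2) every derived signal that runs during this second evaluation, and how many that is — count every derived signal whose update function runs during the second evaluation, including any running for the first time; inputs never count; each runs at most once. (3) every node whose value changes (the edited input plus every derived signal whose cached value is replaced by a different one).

node10 now evaluates to 6.
Run set: node1, node3, node5, node6, node7, node10 (6 run).
Changed values: input4, node1, node3, node5, node6, node7, node10.

Initial pass — values computed on the first demand:
  node1 = max2(5, 1) = 5
  node3 = mul(5, 1) = 5
  node4 = absv(1) = 1
  node5 = min2(5, 5) = 5
  node6 = sub(5, 5) = 0
  node7 = max2(0, 1) = 1
  node10 = absv(1) = 1

Second demand — change propagation:
  node1: re-runs because input4 5->-5; new result 1.
  node3: re-runs because node1 5->1; new result 1.
  node5: re-runs because input4 5->-5; node1 5->1; new result -5.
  node6: re-runs because node3 5->1; node5 5->-5; new result 6.
  node7: re-runs because node6 0->6; new result 6.
  node10: re-runs because node7 1->6; new result 6.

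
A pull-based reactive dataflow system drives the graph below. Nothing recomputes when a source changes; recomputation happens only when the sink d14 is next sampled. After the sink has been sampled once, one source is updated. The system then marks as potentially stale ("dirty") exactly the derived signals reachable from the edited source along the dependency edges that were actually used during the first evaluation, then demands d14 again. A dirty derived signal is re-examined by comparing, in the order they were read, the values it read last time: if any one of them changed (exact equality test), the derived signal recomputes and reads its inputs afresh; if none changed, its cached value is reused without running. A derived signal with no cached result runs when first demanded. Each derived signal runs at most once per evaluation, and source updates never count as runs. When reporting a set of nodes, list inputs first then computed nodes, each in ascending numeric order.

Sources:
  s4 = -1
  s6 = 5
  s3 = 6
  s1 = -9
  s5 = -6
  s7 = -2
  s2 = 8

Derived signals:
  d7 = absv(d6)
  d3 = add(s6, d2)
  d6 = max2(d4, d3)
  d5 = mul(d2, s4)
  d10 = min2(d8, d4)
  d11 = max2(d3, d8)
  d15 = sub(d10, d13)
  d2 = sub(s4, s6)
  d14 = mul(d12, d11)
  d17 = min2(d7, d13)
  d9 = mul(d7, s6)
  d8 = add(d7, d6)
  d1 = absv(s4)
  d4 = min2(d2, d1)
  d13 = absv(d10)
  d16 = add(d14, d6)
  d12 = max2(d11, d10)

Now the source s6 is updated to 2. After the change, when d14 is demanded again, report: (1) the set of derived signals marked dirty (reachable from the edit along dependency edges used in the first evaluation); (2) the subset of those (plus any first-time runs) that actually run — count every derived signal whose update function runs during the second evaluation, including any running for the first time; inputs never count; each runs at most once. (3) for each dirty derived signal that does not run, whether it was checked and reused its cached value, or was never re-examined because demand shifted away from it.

Marked dirty: d2, d3, d4, d6, d7, d8, d10, d11, d12, d14.
Derived signals that run: d2, d3, d4, d6, d10, d12 — 6 in total.
Checked but reused from cache: d7, d8, d11, d14.
Key observation: the cutoff stops propagation at d7 — its inputs' values are unchanged, so it reuses its cache.

First evaluation (everything demanded from the output):
  d1 = absv(-1) = 1
  d2 = sub(-1, 5) = -6
  d3 = add(5, -6) = -1
  d4 = min2(-6, 1) = -6
  d6 = max2(-6, -1) = -1
  d7 = absv(-1) = 1
  d8 = add(1, -1) = 0
  d10 = min2(0, -6) = -6
  d11 = max2(-1, 0) = 0
  d12 = max2(0, -6) = 0
  d14 = mul(0, 0) = 0

Propagation after the edit:
  d2: runs — s6 5->2; result -3.
  d3: runs — s6 5->2; d2 -6->-3; result -1 (same value as before).
  d4: runs — d2 -6->-3; result -3.
  d6: runs — d4 -6->-3; result -1 (same value as before).
  d7: checked — values it read are unchanged (d6 unchanged); reused cached 1 without running.
  d8: checked — values it read are unchanged (d7 unchanged, d6 unchanged); reused cached 0 without running.
  d10: runs — d4 -6->-3; result -3.
  d11: checked — values it read are unchanged (d3 unchanged, d8 unchanged); reused cached 0 without running.
  d12: runs — d10 -6->-3; result 0 (same value as before).
  d14: checked — values it read are unchanged (d12 unchanged, d11 unchanged); reused cached 0 without running.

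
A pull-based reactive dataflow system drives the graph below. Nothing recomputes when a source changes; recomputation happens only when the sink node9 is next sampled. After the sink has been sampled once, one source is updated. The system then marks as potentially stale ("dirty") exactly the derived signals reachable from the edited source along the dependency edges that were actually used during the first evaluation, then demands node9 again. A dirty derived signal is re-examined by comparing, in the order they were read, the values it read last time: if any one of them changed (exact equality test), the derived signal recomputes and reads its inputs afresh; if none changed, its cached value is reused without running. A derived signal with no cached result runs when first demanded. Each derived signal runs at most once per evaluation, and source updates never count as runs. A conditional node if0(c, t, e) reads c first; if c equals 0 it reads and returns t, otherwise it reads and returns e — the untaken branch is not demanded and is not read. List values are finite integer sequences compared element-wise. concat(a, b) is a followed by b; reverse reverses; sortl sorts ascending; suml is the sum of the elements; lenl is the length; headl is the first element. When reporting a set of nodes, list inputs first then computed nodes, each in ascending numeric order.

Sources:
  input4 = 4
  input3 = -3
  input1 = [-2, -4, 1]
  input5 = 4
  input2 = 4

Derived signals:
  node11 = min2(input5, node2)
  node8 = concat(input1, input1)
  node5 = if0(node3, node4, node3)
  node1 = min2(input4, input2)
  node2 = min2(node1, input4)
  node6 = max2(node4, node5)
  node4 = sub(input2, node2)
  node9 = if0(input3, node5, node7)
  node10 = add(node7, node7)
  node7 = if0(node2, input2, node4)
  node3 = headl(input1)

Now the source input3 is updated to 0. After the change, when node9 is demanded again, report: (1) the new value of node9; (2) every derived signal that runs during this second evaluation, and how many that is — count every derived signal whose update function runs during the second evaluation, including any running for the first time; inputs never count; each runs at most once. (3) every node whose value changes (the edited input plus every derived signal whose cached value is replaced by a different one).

First evaluation (everything demanded from the output):
  node1 = min2(4, 4) = 4
  node2 = min2(4, 4) = 4
  node4 = sub(4, 4) = 0
  node7 = if0(node2=4 -> else branch node4) = 0
  node9 = if0(input3=-3 -> else branch node7) = 0

Propagation after the edit:
  node3: demanded for the first time — runs, produces -2.
  node5: demanded for the first time — runs, produces -2.
  node9: runs — input3 -3->0; result -2.

Key observation: a condition flipped, so demand reaches new nodes — node3, node5 run for the first time.

New value of node9: -2.
Derived signals that run: node3, node5, node9 — 3 in total.
Values that change: input3, node9.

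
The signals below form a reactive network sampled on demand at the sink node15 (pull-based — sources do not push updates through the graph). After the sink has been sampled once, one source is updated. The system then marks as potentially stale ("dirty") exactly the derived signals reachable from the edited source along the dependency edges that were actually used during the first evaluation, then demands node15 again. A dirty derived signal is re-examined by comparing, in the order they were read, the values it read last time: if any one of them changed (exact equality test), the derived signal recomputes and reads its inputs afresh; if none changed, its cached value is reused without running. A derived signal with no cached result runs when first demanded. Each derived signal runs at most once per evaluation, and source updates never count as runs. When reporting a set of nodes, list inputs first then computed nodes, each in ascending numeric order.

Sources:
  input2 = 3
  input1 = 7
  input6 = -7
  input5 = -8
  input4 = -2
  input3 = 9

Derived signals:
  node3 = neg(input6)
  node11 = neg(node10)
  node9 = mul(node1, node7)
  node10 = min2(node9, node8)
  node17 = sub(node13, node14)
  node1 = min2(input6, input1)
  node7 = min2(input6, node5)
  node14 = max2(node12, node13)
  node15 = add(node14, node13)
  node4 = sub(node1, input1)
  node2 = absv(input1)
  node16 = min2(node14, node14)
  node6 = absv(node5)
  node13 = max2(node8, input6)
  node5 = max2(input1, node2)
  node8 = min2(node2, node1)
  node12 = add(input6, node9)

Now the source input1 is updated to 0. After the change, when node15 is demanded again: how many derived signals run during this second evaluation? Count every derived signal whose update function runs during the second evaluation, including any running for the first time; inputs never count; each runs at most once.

Initial pass — values computed on the first demand:
  node1 = min2(-7, 7) = -7
  node2 = absv(7) = 7
  node5 = max2(7, 7) = 7
  node7 = min2(-7, 7) = -7
  node8 = min2(7, -7) = -7
  node9 = mul(-7, -7) = 49
  node12 = add(-7, 49) = 42
  node13 = max2(-7, -7) = -7
  node14 = max2(42, -7) = 42
  node15 = add(42, -7) = 35

Second demand — change propagation:
  node1: re-runs because input1 7->0; new result -7 (unchanged).
  node2: re-runs because input1 7->0; new result 0.
  node5: re-runs because input1 7->0; node2 7->0; new result 0.
  node7: re-runs because node5 7->0; new result -7 (unchanged).
  node8: re-runs because node2 7->0; new result -7 (unchanged).
  node9: re-examined; everything it read last time is the same (node1 unchanged, node7 unchanged) — cache 49 kept, no run.
  node12: re-examined; everything it read last time is the same (input6 unchanged, node9 unchanged) — cache 42 kept, no run.
  node13: re-examined; everything it read last time is the same (node8 unchanged, input6 unchanged) — cache -7 kept, no run.
  node14: re-examined; everything it read last time is the same (node12 unchanged, node13 unchanged) — cache 42 kept, no run.
  node15: re-examined; everything it read last time is the same (node14 unchanged, node13 unchanged) — cache 35 kept, no run.

The important point: at node9 every value read last time is unchanged, so the dirty flag clears without a run.

Run set: node1, node2, node5, node7, node8 (5 run).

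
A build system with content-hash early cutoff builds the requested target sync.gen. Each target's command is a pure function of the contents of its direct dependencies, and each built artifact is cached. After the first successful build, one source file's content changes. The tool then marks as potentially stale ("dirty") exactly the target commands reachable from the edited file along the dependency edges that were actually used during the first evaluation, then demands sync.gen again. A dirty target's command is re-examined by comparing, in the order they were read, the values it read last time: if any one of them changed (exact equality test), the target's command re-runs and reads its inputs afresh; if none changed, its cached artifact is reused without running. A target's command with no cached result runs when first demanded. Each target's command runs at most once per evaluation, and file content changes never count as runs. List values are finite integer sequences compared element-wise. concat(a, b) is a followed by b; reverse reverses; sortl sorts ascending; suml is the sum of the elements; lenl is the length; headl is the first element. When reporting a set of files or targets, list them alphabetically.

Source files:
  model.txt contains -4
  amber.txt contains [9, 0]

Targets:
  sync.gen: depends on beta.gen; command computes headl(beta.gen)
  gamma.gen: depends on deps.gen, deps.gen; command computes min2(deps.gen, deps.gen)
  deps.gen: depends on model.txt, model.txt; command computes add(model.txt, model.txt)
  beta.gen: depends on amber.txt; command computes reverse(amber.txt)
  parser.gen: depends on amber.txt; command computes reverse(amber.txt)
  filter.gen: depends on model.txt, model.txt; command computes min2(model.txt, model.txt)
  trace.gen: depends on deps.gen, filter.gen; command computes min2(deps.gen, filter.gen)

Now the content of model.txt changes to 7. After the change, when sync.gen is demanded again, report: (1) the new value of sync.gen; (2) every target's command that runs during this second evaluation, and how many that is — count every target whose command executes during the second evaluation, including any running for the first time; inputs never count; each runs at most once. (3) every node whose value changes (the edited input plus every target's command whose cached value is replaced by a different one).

First evaluation (everything demanded from the output):
  beta.gen = reverse([9, 0]) = [0, 9]
  sync.gen = headl([0, 9]) = 0

Propagation after the edit:
  model.txt feeds no computation that the output demands — nothing is marked dirty and nothing runs.

Key observation: model.txt is never demanded by the output, so the edit triggers no recomputation at all.

New value of sync.gen: 0.
Target commands that run: none — 0 in total.
Values that change: model.txt.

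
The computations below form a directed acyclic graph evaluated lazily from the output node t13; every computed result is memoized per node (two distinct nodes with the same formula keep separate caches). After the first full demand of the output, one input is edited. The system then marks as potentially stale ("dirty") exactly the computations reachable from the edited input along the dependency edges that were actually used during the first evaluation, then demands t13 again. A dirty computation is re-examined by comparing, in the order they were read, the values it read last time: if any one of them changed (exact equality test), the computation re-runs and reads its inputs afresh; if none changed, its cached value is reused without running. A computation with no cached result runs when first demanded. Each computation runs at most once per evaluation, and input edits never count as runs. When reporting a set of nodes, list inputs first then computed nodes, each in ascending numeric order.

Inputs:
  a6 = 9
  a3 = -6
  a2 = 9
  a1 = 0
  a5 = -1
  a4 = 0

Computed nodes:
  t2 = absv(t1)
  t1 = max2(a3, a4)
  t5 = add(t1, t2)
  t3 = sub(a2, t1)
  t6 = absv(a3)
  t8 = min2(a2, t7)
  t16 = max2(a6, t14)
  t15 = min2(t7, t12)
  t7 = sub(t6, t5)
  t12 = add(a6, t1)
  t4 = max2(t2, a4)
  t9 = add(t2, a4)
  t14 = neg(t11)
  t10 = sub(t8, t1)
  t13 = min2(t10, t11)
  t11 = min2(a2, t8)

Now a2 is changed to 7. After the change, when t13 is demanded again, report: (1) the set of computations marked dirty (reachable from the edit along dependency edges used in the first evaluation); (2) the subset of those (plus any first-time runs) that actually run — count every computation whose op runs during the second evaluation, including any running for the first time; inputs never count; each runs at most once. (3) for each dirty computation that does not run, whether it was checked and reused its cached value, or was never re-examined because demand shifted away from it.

The edit dirties: t8, t10, t11, t13.
2 computations run: t8, t11.
Cache hits after checking: t10, t13.
Note where the cutoff bites: t10 is checked, finds nothing changed, and keeps its cache.

First demand of the output computes:
  t1 = max2(-6, 0) = 0
  t2 = absv(0) = 0
  t5 = add(0, 0) = 0
  t6 = absv(-6) = 6
  t7 = sub(6, 0) = 6
  t8 = min2(9, 6) = 6
  t10 = sub(6, 0) = 6
  t11 = min2(9, 6) = 6
  t13 = min2(6, 6) = 6

After the edit, cleaning proceeds:
  t8: a read changed (a2 9->7) — executes, giving 6 — identical to its old value.
  t10: dirty, but its reads are unchanged (t8 unchanged, t1 unchanged); cached 6 stands.
  t11: a read changed (a2 9->7) — executes, giving 6 — identical to its old value.
  t13: dirty, but its reads are unchanged (t10 unchanged, t11 unchanged); cached 6 stands.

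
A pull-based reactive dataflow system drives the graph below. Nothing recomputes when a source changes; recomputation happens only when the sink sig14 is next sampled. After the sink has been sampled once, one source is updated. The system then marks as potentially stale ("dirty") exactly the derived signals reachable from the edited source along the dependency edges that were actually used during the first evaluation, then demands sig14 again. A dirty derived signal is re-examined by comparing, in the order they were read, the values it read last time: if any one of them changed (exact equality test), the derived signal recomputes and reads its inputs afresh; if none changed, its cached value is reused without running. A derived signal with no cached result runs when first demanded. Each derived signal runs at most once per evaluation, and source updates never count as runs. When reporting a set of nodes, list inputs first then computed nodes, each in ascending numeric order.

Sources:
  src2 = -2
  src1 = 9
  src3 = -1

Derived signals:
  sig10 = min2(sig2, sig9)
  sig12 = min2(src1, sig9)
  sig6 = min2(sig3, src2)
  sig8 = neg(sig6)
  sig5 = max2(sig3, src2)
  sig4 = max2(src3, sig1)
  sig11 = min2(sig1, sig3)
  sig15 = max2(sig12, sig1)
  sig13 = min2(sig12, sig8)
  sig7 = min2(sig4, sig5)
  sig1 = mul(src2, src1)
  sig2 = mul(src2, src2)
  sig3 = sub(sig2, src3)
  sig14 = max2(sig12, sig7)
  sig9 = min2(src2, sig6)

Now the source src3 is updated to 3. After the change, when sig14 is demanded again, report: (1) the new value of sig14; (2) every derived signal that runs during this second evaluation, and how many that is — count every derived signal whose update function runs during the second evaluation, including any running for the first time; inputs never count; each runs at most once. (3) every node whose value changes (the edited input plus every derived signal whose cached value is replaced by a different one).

New value of sig14: 1.
Derived signals that run: sig3, sig4, sig5, sig6, sig7, sig14 — 6 in total.
Values that change: src3, sig3, sig4, sig5, sig7, sig14.
Key observation: the cutoff stops propagation at sig9 — its inputs' values are unchanged, so it reuses its cache.

First evaluation (everything demanded from the output):
  sig1 = mul(-2, 9) = -18
  sig2 = mul(-2, -2) = 4
  sig3 = sub(4, -1) = 5
  sig4 = max2(-1, -18) = -1
  sig5 = max2(5, -2) = 5
  sig6 = min2(5, -2) = -2
  sig7 = min2(-1, 5) = -1
  sig9 = min2(-2, -2) = -2
  sig12 = min2(9, -2) = -2
  sig14 = max2(-2, -1) = -1

Propagation after the edit:
  sig3: runs — src3 -1->3; result 1.
  sig4: runs — src3 -1->3; result 3.
  sig5: runs — sig3 5->1; result 1.
  sig6: runs — sig3 5->1; result -2 (same value as before).
  sig7: runs — sig4 -1->3; sig5 5->1; result 1.
  sig9: checked — values it read are unchanged (src2 unchanged, sig6 unchanged); reused cached -2 without running.
  sig12: checked — values it read are unchanged (src1 unchanged, sig9 unchanged); reused cached -2 without running.
  sig14: runs — sig7 -1->1; result 1.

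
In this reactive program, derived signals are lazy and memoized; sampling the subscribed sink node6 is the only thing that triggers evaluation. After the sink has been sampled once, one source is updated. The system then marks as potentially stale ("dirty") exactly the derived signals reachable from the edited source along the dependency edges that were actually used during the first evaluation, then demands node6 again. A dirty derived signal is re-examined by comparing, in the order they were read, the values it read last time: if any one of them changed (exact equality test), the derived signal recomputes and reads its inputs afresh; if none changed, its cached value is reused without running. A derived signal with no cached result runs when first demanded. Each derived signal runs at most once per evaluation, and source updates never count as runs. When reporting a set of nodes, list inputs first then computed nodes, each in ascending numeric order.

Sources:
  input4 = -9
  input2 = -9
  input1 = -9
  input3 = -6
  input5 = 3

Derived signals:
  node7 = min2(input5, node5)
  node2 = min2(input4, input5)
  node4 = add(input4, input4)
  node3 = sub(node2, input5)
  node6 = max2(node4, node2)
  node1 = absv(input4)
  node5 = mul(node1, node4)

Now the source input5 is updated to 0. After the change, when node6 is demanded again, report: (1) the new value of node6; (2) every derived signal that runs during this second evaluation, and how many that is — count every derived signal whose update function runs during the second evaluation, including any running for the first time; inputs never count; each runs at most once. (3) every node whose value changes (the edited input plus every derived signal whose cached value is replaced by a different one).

First demand of the output computes:
  node2 = min2(-9, 3) = -9
  node4 = add(-9, -9) = -18
  node6 = max2(-18, -9) = -9

After the edit, cleaning proceeds:
  node2: a read changed (input5 3->0) — executes, giving -9 — identical to its old value.
  node6: dirty, but its reads are unchanged (node4 unchanged, node2 unchanged); cached -9 stands.

Note the absorption at node2: it re-runs yet its value is the same, leaving the output's value untouched.

Demanding node6 again yields -9.
1 derived signals run: node2.
The nodes whose values change: input5.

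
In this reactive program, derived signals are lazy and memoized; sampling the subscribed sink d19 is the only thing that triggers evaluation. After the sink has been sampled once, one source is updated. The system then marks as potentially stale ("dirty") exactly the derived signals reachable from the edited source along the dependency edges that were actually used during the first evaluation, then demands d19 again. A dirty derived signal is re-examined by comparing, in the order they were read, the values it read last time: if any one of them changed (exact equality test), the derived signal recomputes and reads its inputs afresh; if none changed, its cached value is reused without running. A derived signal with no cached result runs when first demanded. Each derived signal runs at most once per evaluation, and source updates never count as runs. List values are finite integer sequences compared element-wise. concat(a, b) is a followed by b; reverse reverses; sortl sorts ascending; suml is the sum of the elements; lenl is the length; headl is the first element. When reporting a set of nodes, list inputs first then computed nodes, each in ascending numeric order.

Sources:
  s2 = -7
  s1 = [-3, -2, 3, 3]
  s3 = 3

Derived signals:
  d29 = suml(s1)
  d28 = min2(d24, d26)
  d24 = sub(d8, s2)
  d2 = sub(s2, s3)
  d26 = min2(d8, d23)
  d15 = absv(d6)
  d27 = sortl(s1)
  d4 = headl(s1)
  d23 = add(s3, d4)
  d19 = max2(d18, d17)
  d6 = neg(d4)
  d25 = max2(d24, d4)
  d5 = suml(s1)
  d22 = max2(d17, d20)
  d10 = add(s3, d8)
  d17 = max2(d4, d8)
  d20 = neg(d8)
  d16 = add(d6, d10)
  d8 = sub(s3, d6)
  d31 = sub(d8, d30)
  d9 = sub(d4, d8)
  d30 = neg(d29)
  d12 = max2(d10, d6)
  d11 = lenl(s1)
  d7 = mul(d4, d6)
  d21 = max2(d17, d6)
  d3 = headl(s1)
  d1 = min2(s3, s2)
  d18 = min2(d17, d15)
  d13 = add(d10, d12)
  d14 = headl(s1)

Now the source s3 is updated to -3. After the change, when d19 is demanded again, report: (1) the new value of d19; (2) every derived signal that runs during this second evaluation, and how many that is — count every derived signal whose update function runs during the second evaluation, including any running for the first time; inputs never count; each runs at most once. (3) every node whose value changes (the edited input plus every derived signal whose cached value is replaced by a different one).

First demand of the output computes:
  d4 = headl([-3, -2, 3, 3]) = -3
  d6 = neg(-3) = 3
  d8 = sub(3, 3) = 0
  d15 = absv(3) = 3
  d17 = max2(-3, 0) = 0
  d18 = min2(0, 3) = 0
  d19 = max2(0, 0) = 0

After the edit, cleaning proceeds:
  d8: a read changed (s3 3->-3) — executes, giving -6.
  d17: a read changed (d8 0->-6) — executes, giving -3.
  d18: a read changed (d17 0->-3) — executes, giving -3.
  d19: a read changed (d18 0->-3; d17 0->-3) — executes, giving -3.

Demanding d19 again yields -3.
4 derived signals run: d8, d17, d18, d19.
The nodes whose values change: s3, d8, d17, d18, d19.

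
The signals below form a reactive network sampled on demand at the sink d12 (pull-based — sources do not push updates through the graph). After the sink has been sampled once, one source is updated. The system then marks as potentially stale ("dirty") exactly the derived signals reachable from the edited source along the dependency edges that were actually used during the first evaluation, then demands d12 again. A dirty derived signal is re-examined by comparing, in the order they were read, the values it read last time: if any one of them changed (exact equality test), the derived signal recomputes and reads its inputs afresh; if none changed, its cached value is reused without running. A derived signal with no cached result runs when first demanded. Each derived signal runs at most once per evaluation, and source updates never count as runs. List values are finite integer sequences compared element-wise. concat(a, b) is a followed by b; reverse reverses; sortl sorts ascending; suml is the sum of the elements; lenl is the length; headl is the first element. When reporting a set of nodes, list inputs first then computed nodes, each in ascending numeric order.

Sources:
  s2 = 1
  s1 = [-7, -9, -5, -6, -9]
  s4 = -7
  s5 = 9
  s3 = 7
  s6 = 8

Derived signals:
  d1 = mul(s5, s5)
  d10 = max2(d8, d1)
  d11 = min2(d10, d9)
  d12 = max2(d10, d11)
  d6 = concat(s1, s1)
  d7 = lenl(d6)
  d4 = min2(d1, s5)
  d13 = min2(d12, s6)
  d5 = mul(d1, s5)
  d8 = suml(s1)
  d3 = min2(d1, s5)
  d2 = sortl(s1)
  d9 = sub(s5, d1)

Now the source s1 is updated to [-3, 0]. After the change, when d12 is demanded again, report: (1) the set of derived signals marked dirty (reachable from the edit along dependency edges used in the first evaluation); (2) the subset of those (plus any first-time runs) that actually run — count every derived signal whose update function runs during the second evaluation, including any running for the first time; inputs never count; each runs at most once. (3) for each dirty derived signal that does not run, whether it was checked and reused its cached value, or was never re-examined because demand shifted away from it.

Dirty set: d8, d10, d11, d12.
Run set: d8, d10 (2 run).
Re-examined without running (cache reused): d11, d12.
The important point: d10 recomputes to an identical value, and the output ends up unchanged.

Initial pass — values computed on the first demand:
  d1 = mul(9, 9) = 81
  d8 = suml([-7, -9, -5, -6, -9]) = -36
  d9 = sub(9, 81) = -72
  d10 = max2(-36, 81) = 81
  d11 = min2(81, -72) = -72
  d12 = max2(81, -72) = 81

Second demand — change propagation:
  d8: re-runs because s1 [-7, -9, -5, -6, -9]->[-3, 0]; new result -3.
  d10: re-runs because d8 -36->-3; new result 81 (unchanged).
  d11: re-examined; everything it read last time is the same (d10 unchanged, d9 unchanged) — cache -72 kept, no run.
  d12: re-examined; everything it read last time is the same (d10 unchanged, d11 unchanged) — cache 81 kept, no run.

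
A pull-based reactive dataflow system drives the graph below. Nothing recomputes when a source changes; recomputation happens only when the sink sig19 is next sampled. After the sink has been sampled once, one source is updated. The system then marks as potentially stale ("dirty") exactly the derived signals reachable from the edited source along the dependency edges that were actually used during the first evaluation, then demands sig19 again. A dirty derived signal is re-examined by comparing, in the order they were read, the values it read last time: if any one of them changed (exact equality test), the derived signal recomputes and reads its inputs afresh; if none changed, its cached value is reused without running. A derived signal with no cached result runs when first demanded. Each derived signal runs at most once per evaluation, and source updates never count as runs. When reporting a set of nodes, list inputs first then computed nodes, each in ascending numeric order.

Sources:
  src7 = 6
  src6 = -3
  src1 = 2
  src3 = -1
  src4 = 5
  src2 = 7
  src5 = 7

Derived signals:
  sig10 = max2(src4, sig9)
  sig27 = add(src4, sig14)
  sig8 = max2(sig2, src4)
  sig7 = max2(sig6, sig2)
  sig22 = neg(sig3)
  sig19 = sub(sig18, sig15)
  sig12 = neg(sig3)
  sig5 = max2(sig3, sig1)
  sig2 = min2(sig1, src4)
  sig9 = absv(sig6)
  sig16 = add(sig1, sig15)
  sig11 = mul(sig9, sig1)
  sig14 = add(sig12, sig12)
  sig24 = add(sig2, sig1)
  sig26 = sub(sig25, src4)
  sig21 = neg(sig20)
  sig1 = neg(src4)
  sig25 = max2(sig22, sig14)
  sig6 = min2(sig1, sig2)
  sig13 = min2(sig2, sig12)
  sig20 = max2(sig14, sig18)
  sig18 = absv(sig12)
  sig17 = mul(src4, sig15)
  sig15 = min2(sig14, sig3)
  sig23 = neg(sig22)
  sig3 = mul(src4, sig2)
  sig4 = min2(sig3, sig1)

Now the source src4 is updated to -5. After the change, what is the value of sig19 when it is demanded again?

First evaluation (everything demanded from the output):
  sig1 = neg(5) = -5
  sig2 = min2(-5, 5) = -5
  sig3 = mul(5, -5) = -25
  sig12 = neg(-25) = 25
  sig14 = add(25, 25) = 50
  sig15 = min2(50, -25) = -25
  sig18 = absv(25) = 25
  sig19 = sub(25, -25) = 50

Propagation after the edit:
  sig1: runs — src4 5->-5; result 5.
  sig2: runs — sig1 -5->5; src4 5->-5; result -5 (same value as before).
  sig3: runs — src4 5->-5; result 25.
  sig12: runs — sig3 -25->25; result -25.
  sig14: runs — sig12 25->-25; sig12 25->-25; result -50.
  sig15: runs — sig14 50->-50; sig3 -25->25; result -50.
  sig18: runs — sig12 25->-25; result 25 (same value as before).
  sig19: runs — sig15 -25->-50; result 75.

New value of sig19: 75.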